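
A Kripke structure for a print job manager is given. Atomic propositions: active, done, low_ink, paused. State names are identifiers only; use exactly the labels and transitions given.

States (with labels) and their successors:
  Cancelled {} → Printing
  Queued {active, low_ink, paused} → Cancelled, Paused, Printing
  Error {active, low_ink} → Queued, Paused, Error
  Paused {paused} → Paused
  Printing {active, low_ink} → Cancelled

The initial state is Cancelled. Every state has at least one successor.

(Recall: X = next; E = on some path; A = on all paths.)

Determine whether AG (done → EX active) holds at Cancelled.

States satisfying done → EX active: {Cancelled, Queued, Error, Paused, Printing}.
States satisfying AG (done → EX active): {Cancelled, Queued, Error, Paused, Printing}.
Every state reachable from Cancelled satisfies done → EX active.
Cancelled ∈ Sat(AG (done → EX active)).

Yes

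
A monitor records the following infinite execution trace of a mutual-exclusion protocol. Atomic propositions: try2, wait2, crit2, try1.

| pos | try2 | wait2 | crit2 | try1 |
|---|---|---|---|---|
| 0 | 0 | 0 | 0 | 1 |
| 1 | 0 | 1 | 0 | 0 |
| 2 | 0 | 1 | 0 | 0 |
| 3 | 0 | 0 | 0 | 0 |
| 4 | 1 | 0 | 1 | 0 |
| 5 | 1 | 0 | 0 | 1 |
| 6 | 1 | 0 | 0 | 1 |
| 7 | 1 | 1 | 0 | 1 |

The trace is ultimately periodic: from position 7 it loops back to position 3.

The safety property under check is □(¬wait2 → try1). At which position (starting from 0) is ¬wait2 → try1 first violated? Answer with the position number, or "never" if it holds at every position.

Check ¬wait2 → try1 at each position in order: 0 ✓, 1 ✓, 2 ✓.
At position 3 the labels are {}, so ¬wait2 → try1 is false there. This is the first violation.

3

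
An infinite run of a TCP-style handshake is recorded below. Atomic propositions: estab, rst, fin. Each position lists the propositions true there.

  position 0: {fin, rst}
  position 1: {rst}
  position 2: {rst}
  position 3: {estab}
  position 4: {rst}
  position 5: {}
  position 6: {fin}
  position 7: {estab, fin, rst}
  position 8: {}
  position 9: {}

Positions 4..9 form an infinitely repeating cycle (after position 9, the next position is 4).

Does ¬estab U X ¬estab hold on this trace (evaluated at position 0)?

Walking from position 0: X ¬estab first holds at position 0, and ¬estab holds at every earlier position along the way, so ¬estab U X ¬estab holds.

Holds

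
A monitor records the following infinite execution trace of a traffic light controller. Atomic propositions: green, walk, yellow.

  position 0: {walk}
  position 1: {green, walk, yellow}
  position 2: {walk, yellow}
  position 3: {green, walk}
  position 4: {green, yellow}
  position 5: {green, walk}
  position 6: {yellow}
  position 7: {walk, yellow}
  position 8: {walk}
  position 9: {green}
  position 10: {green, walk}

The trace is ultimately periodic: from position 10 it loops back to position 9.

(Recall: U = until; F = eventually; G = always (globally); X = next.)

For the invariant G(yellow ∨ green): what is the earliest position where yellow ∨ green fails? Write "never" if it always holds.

0

At position 0 the labels are {walk}, so yellow ∨ green is false there. This is the first violation.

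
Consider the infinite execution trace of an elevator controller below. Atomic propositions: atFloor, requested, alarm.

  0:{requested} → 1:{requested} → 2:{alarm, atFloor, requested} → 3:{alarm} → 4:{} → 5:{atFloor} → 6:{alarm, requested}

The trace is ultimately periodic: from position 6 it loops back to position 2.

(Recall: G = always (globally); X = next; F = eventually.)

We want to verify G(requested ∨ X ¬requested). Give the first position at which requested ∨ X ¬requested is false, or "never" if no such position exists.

5

Check requested ∨ X ¬requested at each position in order: 0 ✓, 1 ✓, 2 ✓, 3 ✓, 4 ✓.
At position 5 the labels are {atFloor} and the next position 6 has {alarm, requested}, so requested ∨ X ¬requested is false there. This is the first violation.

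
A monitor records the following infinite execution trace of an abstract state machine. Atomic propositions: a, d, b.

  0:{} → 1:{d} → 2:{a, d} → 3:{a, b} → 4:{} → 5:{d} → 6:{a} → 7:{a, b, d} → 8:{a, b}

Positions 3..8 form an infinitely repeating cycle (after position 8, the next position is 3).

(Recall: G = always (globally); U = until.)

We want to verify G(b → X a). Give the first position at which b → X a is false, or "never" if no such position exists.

Check b → X a at each position in order: 0 ✓, 1 ✓, 2 ✓.
At position 3 the labels are {a, b} and the next position 4 has {}, so b → X a is false there. This is the first violation.

3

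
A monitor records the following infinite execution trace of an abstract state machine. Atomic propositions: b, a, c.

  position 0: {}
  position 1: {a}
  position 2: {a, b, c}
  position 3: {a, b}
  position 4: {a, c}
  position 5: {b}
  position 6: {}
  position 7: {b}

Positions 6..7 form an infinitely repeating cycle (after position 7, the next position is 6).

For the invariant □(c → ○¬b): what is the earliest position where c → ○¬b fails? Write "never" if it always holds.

2

Check c → ○¬b at each position in order: 0 ✓, 1 ✓.
At position 2 the labels are {a, b, c} and the next position 3 has {a, b}, so c → ○¬b is false there. This is the first violation.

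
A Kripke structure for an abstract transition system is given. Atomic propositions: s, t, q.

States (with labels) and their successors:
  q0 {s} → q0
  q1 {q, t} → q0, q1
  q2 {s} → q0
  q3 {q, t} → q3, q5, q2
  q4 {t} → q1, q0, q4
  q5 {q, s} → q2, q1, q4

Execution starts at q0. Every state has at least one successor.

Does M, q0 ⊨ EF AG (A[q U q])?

States satisfying AG (A[q U q]): ∅.
States satisfying EF AG (A[q U q]): ∅.
No suitable path/successor from q0 witnesses the formula.
q0 ∉ Sat(EF AG (A[q U q])).

Violated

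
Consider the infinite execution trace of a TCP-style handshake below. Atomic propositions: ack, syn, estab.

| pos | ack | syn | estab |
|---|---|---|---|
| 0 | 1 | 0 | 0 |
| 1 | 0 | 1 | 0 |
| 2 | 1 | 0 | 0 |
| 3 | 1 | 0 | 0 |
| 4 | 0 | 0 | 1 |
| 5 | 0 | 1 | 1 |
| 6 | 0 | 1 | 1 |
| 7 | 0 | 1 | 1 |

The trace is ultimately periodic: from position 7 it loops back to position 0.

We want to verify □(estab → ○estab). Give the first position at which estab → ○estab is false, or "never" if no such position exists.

Check estab → ○estab at each position in order: 0 ✓, 1 ✓, 2 ✓, 3 ✓, 4 ✓, 5 ✓, 6 ✓.
At position 7 the labels are {estab, syn} and the next position 0 has {ack}, so estab → ○estab is false there. This is the first violation.

7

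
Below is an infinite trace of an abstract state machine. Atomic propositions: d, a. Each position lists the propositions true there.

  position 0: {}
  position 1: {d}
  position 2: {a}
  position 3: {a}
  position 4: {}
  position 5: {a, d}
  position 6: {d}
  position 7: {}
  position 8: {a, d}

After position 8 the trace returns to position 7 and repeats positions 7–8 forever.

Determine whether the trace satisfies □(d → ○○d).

Does not hold

d → ○○d must hold at every position from 0 onward. It fails at position 1, so □(d → ○○d) is false.
Positions where d holds: 1, 5, 6, 8.
Check ○○d at each: 1→fails, 5→fails, 6→ok, 8→ok.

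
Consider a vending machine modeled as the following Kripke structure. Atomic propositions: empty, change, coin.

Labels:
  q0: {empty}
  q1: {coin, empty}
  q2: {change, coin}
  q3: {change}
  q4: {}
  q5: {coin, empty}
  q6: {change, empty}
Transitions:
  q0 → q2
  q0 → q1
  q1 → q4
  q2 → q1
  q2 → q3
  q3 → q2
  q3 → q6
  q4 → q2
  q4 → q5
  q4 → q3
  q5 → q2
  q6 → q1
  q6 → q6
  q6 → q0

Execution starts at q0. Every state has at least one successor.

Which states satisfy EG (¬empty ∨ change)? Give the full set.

States satisfying ¬empty ∨ change: {q2, q3, q4, q6}.
States satisfying EG (¬empty ∨ change): {q2, q3, q4, q6}.

{q2, q3, q4, q6}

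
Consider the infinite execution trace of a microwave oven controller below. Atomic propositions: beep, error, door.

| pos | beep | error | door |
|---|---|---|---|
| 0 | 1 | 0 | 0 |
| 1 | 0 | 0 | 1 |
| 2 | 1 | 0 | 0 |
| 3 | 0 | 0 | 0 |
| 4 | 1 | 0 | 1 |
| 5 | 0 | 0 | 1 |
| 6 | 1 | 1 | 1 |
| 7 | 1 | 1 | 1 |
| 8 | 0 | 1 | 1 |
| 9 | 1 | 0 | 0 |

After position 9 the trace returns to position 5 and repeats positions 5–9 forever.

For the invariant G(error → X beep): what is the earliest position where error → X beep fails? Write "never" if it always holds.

7

Check error → X beep at each position in order: 0 ✓, 1 ✓, 2 ✓, 3 ✓, 4 ✓, 5 ✓, 6 ✓.
At position 7 the labels are {beep, door, error} and the next position 8 has {door, error}, so error → X beep is false there. This is the first violation.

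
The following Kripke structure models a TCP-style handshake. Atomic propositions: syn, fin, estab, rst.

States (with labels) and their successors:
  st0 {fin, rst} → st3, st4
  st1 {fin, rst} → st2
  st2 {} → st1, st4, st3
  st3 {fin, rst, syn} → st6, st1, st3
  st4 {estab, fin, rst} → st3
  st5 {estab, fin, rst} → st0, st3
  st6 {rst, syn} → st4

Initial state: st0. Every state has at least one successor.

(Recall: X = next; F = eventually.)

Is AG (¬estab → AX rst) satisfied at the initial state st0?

States satisfying ¬estab → AX rst: {st0, st2, st3, st4, st5, st6}.
States satisfying AG (¬estab → AX rst): ∅.
st1 is reachable from st0 and violates ¬estab → AX rst, so AG fails at st0.
st0 ∉ Sat(AG (¬estab → AX rst)).

No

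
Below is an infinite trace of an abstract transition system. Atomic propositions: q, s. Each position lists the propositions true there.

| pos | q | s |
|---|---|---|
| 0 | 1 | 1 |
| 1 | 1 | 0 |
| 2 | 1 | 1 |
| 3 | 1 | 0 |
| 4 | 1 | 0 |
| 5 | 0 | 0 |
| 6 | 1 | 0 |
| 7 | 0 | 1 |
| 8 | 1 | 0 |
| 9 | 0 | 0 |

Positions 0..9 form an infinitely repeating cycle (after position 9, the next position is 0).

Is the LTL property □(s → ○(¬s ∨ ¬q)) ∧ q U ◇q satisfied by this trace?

Holds

s → ○(¬s ∨ ¬q) holds at every position 0..9, and those are all positions ever visited, so □(s → ○(¬s ∨ ¬q)) holds.
Positions where s holds: 0, 2, 7.
Check ○(¬s ∨ ¬q) at each: 0→ok, 2→ok, 7→ok.
Walking from position 0: ◇q first holds at position 0, and q holds at every earlier position along the way, so q U ◇q holds.
At position 0: □(s → ○(¬s ∨ ¬q)) is true; q U ◇q is true; so □(s → ○(¬s ∨ ¬q)) ∧ q U ◇q is true.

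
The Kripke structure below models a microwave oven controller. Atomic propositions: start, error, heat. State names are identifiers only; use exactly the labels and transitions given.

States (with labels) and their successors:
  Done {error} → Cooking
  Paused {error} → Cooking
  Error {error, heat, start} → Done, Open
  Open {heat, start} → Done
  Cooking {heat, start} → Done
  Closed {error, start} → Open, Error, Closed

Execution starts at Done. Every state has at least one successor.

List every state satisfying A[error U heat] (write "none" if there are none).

States satisfying error: {Done, Paused, Error, Closed}.
States satisfying heat: {Error, Open, Cooking}.
States satisfying A[error U heat]: {Done, Paused, Error, Open, Cooking}.

{Done, Paused, Error, Open, Cooking}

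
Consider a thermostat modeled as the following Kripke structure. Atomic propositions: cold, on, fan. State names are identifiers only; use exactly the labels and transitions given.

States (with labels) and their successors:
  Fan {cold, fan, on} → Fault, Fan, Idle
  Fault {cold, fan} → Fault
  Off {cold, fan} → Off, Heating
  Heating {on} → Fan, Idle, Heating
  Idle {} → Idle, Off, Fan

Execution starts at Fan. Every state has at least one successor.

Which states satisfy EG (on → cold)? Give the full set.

{Fan, Fault, Off, Idle}

States satisfying on → cold: {Fan, Fault, Off, Idle}.
States satisfying EG (on → cold): {Fan, Fault, Off, Idle}.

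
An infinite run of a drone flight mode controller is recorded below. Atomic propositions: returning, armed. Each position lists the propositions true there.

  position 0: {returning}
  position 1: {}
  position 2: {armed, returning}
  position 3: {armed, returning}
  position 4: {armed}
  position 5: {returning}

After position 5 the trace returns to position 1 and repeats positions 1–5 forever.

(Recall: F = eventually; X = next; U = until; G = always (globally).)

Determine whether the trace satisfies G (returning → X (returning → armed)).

Yes

returning → X (returning → armed) holds at every position 0..5, and those are all positions ever visited, so G (returning → X (returning → armed)) holds.
Positions where returning holds: 0, 2, 3, 5.
Check X (returning → armed) at each: 0→ok, 2→ok, 3→ok, 5→ok.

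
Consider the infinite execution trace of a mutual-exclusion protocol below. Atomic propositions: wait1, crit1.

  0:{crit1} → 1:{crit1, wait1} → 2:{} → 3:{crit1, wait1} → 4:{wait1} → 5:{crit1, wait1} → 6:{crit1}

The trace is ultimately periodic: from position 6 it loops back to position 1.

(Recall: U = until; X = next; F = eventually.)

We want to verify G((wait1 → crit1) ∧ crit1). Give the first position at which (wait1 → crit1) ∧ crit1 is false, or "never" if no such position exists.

2

Check (wait1 → crit1) ∧ crit1 at each position in order: 0 ✓, 1 ✓.
At position 2 the labels are {}, so (wait1 → crit1) ∧ crit1 is false there. This is the first violation.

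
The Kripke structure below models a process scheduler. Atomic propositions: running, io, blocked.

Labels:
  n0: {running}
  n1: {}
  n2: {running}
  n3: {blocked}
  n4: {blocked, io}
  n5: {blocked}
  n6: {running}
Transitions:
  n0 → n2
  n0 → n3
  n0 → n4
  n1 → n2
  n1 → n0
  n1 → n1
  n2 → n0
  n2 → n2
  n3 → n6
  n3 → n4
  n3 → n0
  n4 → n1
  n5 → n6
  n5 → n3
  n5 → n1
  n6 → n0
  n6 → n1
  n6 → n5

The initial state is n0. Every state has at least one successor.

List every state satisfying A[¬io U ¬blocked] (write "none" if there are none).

States satisfying ¬io: {n0, n1, n2, n3, n5, n6}.
States satisfying ¬blocked: {n0, n1, n2, n6}.
States satisfying A[¬io U ¬blocked]: {n0, n1, n2, n6}.

{n0, n1, n2, n6}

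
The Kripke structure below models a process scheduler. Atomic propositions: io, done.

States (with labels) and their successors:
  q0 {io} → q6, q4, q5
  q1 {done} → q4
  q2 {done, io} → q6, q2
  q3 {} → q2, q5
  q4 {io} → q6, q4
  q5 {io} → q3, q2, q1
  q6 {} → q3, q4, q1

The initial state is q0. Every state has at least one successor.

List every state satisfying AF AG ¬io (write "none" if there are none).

States satisfying AG ¬io: ∅.
States satisfying AF AG ¬io: ∅.

none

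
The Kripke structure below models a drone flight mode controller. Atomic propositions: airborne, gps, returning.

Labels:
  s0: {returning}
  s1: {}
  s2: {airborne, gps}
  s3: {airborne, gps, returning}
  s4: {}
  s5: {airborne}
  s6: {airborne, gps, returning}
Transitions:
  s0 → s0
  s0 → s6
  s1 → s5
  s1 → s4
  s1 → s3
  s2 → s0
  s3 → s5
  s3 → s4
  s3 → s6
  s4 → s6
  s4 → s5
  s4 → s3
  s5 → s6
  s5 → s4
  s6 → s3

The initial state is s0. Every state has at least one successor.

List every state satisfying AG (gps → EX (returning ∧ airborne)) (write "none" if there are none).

States satisfying gps → EX (returning ∧ airborne): {s0, s1, s3, s4, s5, s6}.
States satisfying AG (gps → EX (returning ∧ airborne)): {s0, s1, s3, s4, s5, s6}.

{s0, s1, s3, s4, s5, s6}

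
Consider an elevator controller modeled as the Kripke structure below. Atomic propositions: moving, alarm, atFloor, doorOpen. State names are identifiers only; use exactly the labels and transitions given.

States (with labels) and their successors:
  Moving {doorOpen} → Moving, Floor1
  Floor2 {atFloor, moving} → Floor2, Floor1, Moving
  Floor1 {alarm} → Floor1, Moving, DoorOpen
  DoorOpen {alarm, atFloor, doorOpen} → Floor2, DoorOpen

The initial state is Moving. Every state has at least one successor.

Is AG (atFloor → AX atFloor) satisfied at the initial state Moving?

No

States satisfying atFloor → AX atFloor: {Moving, Floor1, DoorOpen}.
States satisfying AG (atFloor → AX atFloor): ∅.
Floor2 is reachable from Moving and violates atFloor → AX atFloor, so AG fails at Moving.
Moving ∉ Sat(AG (atFloor → AX atFloor)).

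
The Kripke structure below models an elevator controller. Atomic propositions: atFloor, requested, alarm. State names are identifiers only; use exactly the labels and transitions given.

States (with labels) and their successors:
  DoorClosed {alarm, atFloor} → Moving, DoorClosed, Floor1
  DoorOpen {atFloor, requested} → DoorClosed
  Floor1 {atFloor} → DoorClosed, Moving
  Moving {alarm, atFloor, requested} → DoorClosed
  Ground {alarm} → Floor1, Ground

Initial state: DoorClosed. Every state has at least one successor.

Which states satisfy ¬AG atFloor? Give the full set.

{Ground}

States satisfying atFloor: {DoorClosed, DoorOpen, Floor1, Moving}.
States satisfying AG atFloor: {DoorClosed, DoorOpen, Floor1, Moving}.
States satisfying ¬AG atFloor: {Ground}.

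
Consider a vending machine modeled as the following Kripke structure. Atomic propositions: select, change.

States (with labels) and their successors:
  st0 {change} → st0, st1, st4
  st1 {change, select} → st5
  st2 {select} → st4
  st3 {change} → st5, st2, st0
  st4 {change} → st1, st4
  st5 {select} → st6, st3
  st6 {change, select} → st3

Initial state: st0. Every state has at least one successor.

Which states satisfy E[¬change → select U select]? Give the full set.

{st0, st1, st2, st3, st4, st5, st6}

States satisfying ¬change → select: {st0, st1, st2, st3, st4, st5, st6}.
States satisfying select: {st1, st2, st5, st6}.
States satisfying E[¬change → select U select]: {st0, st1, st2, st3, st4, st5, st6}.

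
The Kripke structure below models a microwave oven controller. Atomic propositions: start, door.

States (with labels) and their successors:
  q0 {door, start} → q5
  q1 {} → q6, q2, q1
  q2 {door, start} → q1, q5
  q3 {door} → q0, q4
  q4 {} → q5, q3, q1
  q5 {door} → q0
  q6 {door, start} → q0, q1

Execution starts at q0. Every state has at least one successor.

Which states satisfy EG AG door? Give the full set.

{q0, q5}

States satisfying AG door: {q0, q5}.
States satisfying EG AG door: {q0, q5}.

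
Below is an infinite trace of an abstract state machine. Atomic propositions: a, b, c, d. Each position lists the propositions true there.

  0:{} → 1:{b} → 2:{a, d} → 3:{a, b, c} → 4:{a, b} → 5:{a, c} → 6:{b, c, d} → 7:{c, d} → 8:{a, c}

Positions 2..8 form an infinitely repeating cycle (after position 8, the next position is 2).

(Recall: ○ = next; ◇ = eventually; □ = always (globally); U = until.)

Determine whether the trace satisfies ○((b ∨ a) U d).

The position after 0 is 1; (b ∨ a) U d is true there.

Holds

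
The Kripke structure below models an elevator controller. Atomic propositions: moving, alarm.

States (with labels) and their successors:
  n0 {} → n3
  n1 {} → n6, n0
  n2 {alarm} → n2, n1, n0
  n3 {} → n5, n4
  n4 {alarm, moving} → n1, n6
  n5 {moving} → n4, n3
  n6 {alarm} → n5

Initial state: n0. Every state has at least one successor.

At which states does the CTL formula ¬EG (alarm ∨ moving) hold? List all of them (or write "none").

States satisfying alarm ∨ moving: {n2, n4, n5, n6}.
States satisfying EG (alarm ∨ moving): {n2, n4, n5, n6}.
States satisfying ¬EG (alarm ∨ moving): {n0, n1, n3}.

{n0, n1, n3}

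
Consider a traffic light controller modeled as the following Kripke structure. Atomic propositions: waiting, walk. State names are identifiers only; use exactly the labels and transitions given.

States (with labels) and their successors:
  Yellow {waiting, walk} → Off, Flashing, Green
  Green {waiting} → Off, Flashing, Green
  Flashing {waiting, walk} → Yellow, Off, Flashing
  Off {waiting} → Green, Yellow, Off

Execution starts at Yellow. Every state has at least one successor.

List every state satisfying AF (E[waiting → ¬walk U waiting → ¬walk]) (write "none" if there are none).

States satisfying E[waiting → ¬walk U waiting → ¬walk]: {Green, Off}.
States satisfying AF (E[waiting → ¬walk U waiting → ¬walk]): {Green, Off}.

{Green, Off}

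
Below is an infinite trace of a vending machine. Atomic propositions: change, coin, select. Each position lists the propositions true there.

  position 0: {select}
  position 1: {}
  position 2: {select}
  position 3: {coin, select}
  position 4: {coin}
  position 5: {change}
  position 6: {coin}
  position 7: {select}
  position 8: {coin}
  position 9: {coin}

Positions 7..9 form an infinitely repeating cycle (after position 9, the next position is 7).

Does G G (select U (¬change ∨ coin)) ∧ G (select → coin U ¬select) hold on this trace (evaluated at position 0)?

G (select U (¬change ∨ coin)) must hold at every position from 0 onward. It fails at position 0, so G G (select U (¬change ∨ coin)) is false.
select → coin U ¬select must hold at every position from 0 onward. It fails at position 0, so G (select → coin U ¬select) is false.
Positions where select holds: 0, 2, 3, 7.
Check coin U ¬select at each: 0→fails, 2→fails, 3→ok, 7→fails.
At position 0: G G (select U (¬change ∨ coin)) is false; G (select → coin U ¬select) is false; so G G (select U (¬change ∨ coin)) ∧ G (select → coin U ¬select) is false.

Does not hold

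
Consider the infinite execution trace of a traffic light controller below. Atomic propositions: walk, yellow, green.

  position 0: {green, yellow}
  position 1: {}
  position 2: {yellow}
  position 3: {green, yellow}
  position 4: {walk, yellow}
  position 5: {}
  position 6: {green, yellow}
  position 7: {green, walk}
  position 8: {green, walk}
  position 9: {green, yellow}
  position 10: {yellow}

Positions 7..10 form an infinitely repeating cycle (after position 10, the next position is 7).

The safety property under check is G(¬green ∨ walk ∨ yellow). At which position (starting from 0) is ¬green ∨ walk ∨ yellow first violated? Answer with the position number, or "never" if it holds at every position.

never

¬green ∨ walk ∨ yellow holds at every position 0..10, and those are all the positions the trace ever visits, so the invariant G(¬green ∨ walk ∨ yellow) is never violated.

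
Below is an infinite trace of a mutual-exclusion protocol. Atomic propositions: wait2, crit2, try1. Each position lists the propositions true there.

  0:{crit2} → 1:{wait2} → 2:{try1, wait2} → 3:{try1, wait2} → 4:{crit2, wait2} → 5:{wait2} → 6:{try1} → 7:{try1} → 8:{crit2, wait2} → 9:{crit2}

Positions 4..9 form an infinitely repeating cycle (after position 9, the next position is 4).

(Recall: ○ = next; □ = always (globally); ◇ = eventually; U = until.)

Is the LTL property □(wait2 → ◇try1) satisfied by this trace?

wait2 → ◇try1 holds at every position 0..9, and those are all positions ever visited, so □(wait2 → ◇try1) holds.
Positions where wait2 holds: 1, 2, 3, 4, 5, 8.
Check ◇try1 at each: 1→ok, 2→ok, 3→ok, 4→ok, 5→ok, 8→ok.

Satisfied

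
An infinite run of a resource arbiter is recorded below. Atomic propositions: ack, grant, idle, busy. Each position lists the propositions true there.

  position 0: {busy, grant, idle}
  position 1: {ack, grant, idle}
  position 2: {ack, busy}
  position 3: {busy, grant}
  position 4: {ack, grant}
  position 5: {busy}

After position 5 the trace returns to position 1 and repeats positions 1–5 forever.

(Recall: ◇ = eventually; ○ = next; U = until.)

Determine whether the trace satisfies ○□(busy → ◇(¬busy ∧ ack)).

Yes

The position after 0 is 1; □(busy → ◇(¬busy ∧ ack)) is true there.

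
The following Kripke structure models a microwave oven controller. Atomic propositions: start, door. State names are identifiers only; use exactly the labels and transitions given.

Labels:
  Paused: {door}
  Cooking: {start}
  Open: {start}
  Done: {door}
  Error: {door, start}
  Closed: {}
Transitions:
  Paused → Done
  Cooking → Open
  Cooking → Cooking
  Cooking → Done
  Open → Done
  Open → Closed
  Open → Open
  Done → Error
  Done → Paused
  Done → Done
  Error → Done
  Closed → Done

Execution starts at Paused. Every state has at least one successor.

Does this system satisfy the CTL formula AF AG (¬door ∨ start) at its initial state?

States satisfying AG (¬door ∨ start): ∅.
States satisfying AF AG (¬door ∨ start): ∅.
There is a path from Paused along which AG (¬door ∨ start) never holds.
Paused ∉ Sat(AF AG (¬door ∨ start)).

Does not hold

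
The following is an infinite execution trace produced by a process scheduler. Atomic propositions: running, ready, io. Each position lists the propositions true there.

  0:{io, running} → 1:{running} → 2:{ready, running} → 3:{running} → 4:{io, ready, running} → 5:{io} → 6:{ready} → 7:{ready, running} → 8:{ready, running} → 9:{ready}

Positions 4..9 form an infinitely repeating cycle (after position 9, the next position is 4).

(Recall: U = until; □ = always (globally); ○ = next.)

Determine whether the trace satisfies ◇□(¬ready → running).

Does not hold

□(¬ready → running) is false at every position 0..9, so it never becomes true and ◇□(¬ready → running) fails.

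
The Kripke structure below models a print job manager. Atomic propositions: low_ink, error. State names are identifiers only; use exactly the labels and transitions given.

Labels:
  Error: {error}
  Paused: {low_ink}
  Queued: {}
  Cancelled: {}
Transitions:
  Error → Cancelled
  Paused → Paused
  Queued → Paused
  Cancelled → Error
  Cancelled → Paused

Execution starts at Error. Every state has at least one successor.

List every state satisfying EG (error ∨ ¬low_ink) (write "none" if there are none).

States satisfying error ∨ ¬low_ink: {Error, Queued, Cancelled}.
States satisfying EG (error ∨ ¬low_ink): {Error, Cancelled}.

{Error, Cancelled}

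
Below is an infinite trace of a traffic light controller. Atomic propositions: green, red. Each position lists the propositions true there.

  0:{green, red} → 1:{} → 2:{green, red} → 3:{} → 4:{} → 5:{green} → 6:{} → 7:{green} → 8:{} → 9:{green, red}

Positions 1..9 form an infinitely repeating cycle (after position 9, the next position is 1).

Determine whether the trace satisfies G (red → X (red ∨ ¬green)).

red → X (red ∨ ¬green) holds at every position 0..9, and those are all positions ever visited, so G (red → X (red ∨ ¬green)) holds.
Positions where red holds: 0, 2, 9.
Check X (red ∨ ¬green) at each: 0→ok, 2→ok, 9→ok.

Holds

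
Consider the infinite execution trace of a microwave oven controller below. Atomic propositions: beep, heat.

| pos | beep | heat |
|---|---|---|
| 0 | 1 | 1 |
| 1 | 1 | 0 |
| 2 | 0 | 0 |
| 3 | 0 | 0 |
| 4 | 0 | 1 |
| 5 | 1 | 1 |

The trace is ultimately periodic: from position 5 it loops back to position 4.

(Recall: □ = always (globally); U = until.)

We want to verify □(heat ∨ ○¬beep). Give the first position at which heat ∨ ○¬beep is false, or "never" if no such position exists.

heat ∨ ○¬beep holds at every position 0..5, and those are all the positions the trace ever visits, so the invariant □(heat ∨ ○¬beep) is never violated.

never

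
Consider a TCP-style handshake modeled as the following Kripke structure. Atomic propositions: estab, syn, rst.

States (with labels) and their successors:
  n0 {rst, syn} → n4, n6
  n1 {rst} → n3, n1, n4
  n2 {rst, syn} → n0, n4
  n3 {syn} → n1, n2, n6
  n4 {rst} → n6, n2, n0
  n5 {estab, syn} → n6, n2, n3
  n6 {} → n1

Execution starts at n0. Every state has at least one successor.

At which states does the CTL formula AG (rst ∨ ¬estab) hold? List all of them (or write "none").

States satisfying rst ∨ ¬estab: {n0, n1, n2, n3, n4, n6}.
States satisfying AG (rst ∨ ¬estab): {n0, n1, n2, n3, n4, n6}.

{n0, n1, n2, n3, n4, n6}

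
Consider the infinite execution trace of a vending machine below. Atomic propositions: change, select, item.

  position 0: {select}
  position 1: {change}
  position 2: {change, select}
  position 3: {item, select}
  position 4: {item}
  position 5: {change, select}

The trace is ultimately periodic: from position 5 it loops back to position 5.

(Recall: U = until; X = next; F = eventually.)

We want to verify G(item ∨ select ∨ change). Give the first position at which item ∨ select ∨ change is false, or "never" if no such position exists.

item ∨ select ∨ change holds at every position 0..5, and those are all the positions the trace ever visits, so the invariant G(item ∨ select ∨ change) is never violated.

never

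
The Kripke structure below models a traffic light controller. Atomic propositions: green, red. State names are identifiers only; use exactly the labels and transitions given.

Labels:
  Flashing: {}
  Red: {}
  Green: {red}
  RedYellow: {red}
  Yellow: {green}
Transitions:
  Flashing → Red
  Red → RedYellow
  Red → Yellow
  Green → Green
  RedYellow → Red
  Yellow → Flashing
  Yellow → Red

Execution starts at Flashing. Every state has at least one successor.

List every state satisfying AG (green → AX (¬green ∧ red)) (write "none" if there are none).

{Green}

States satisfying green → AX (¬green ∧ red): {Flashing, Red, Green, RedYellow}.
States satisfying AG (green → AX (¬green ∧ red)): {Green}.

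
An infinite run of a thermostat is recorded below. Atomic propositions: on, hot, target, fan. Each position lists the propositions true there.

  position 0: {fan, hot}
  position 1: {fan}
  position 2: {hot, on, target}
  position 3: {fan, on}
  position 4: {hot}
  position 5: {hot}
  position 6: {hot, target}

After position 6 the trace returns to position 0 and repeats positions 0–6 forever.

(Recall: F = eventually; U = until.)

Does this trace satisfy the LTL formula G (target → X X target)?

No

target → X X target must hold at every position from 0 onward. It fails at position 2, so G (target → X X target) is false.
Positions where target holds: 2, 6.
Check X X target at each: 2→fails, 6→fails.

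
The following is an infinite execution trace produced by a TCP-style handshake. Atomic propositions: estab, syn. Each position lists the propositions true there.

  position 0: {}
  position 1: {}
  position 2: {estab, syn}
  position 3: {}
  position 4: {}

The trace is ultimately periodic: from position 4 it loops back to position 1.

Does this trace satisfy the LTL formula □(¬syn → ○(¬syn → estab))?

¬syn → ○(¬syn → estab) must hold at every position from 0 onward. It fails at position 0, so □(¬syn → ○(¬syn → estab)) is false.
Positions where ¬syn holds: 0, 1, 3, 4.
Check ○(¬syn → estab) at each: 0→fails, 1→ok, 3→fails, 4→fails.

Does not hold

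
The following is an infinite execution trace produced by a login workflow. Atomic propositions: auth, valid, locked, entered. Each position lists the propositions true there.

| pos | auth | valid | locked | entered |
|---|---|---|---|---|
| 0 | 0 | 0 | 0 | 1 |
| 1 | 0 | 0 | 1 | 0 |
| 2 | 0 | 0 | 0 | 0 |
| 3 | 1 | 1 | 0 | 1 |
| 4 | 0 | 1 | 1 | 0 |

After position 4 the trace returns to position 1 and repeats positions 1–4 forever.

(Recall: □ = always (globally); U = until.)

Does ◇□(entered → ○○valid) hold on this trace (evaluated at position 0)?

□(entered → ○○valid) is false at every position 0..4, so it never becomes true and ◇□(entered → ○○valid) fails.

Does not hold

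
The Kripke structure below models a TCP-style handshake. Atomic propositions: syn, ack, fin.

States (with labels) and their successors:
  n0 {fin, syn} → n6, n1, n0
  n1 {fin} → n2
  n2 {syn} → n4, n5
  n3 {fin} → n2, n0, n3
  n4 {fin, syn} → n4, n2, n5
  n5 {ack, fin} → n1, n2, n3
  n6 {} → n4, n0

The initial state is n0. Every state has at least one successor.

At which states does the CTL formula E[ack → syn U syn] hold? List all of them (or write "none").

{n0, n1, n2, n3, n4, n6}

States satisfying ack → syn: {n0, n1, n2, n3, n4, n6}.
States satisfying syn: {n0, n2, n4}.
States satisfying E[ack → syn U syn]: {n0, n1, n2, n3, n4, n6}.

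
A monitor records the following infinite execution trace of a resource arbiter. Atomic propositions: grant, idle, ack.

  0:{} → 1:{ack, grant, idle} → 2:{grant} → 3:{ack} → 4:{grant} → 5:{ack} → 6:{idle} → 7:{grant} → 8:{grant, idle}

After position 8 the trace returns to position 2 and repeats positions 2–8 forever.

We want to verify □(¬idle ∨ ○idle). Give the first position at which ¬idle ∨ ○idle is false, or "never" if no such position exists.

1

Check ¬idle ∨ ○idle at each position in order: 0 ✓.
At position 1 the labels are {ack, grant, idle} and the next position 2 has {grant}, so ¬idle ∨ ○idle is false there. This is the first violation.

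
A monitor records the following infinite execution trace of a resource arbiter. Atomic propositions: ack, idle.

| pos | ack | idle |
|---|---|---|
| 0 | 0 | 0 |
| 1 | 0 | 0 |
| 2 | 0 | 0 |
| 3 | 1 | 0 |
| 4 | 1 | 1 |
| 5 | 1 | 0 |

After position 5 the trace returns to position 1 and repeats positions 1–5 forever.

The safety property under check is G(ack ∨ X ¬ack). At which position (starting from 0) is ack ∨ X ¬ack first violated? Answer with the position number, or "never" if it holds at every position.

2

Check ack ∨ X ¬ack at each position in order: 0 ✓, 1 ✓.
At position 2 the labels are {} and the next position 3 has {ack}, so ack ∨ X ¬ack is false there. This is the first violation.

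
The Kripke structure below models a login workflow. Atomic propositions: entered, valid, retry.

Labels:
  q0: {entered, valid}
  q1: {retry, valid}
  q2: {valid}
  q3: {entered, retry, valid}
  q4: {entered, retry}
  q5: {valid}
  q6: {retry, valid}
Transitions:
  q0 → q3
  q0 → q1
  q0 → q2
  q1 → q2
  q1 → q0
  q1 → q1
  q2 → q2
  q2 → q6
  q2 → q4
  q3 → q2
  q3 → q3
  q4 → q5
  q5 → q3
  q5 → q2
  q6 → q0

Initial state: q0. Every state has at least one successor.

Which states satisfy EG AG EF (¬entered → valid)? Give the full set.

States satisfying AG EF (¬entered → valid): {q0, q1, q2, q3, q4, q5, q6}.
States satisfying EG AG EF (¬entered → valid): {q0, q1, q2, q3, q4, q5, q6}.

{q0, q1, q2, q3, q4, q5, q6}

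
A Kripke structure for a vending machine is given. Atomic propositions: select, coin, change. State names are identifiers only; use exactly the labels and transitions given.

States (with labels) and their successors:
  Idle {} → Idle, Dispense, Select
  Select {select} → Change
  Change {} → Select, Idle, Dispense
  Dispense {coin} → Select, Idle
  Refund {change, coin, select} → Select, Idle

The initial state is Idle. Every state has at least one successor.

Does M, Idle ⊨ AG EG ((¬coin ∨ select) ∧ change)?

States satisfying EG ((¬coin ∨ select) ∧ change): ∅.
States satisfying AG EG ((¬coin ∨ select) ∧ change): ∅.
Change is reachable from Idle and violates EG ((¬coin ∨ select) ∧ change), so AG fails at Idle.
Idle ∉ Sat(AG EG ((¬coin ∨ select) ∧ change)).

No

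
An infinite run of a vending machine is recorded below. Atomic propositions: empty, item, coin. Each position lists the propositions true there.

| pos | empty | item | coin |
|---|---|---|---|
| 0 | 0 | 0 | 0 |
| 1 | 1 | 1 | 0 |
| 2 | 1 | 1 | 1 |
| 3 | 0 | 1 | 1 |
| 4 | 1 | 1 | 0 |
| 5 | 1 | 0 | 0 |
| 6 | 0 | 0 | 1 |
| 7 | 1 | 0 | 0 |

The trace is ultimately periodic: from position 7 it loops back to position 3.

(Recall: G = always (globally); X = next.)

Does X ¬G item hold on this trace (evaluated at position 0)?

The position after 0 is 1; ¬G item is true there.

Holds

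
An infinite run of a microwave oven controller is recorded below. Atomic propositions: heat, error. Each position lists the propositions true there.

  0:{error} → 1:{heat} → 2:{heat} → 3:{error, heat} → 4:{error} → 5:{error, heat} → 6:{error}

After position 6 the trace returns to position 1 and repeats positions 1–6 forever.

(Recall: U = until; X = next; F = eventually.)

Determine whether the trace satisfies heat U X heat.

Satisfied

Walking from position 0: X heat first holds at position 0, and heat holds at every earlier position along the way, so heat U X heat holds.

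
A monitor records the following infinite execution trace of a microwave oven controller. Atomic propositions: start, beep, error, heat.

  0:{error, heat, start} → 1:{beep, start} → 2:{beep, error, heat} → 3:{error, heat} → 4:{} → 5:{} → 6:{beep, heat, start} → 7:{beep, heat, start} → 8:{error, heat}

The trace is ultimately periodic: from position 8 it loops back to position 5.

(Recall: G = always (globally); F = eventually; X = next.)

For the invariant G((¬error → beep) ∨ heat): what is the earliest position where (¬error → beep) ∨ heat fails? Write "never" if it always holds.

Check (¬error → beep) ∨ heat at each position in order: 0 ✓, 1 ✓, 2 ✓, 3 ✓.
At position 4 the labels are {}, so (¬error → beep) ∨ heat is false there. This is the first violation.

4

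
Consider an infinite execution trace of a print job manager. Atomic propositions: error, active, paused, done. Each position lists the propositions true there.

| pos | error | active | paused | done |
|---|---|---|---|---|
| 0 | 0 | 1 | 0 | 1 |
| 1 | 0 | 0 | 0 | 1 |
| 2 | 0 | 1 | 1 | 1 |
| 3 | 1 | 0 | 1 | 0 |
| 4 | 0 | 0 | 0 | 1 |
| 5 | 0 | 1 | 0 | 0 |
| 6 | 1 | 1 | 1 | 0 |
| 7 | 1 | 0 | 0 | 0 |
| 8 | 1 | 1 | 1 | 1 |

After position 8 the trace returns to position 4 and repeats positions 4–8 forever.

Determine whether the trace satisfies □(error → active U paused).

Does not hold

error → active U paused must hold at every position from 0 onward. It fails at position 7, so □(error → active U paused) is false.
Positions where error holds: 3, 6, 7, 8.
Check active U paused at each: 3→ok, 6→ok, 7→fails, 8→ok.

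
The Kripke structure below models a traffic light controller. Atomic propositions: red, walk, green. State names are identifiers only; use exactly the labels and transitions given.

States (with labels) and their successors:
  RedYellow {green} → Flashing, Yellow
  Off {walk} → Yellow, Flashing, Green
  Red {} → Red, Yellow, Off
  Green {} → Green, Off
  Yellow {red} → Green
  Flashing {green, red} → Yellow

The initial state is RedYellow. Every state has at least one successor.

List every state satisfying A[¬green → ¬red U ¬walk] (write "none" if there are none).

{RedYellow, Off, Red, Green, Yellow, Flashing}

States satisfying ¬green → ¬red: {RedYellow, Off, Red, Green, Flashing}.
States satisfying ¬walk: {RedYellow, Red, Green, Yellow, Flashing}.
States satisfying A[¬green → ¬red U ¬walk]: {RedYellow, Off, Red, Green, Yellow, Flashing}.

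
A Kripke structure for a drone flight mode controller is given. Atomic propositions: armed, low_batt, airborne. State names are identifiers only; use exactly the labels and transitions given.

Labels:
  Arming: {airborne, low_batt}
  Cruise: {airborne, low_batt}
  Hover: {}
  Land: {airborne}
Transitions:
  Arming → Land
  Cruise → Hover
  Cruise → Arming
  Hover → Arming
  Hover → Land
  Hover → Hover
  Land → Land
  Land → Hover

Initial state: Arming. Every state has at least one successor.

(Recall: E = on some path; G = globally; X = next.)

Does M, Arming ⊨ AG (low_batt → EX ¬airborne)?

States satisfying low_batt → EX ¬airborne: {Cruise, Hover, Land}.
States satisfying AG (low_batt → EX ¬airborne): ∅.
Arming is reachable from Arming and violates low_batt → EX ¬airborne, so AG fails at Arming.
Arming ∉ Sat(AG (low_batt → EX ¬airborne)).

Does not hold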